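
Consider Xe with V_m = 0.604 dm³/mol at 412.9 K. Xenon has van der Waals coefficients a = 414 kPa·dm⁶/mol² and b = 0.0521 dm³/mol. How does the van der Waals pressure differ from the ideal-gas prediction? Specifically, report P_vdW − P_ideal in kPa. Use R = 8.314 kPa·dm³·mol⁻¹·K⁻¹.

Ideal: P_ideal = RT/V_m = (8.314)(412.9)/0.604 = 5683.53 kPa
vdW: P = RT/(V_m − b) − a/V_m² = 3432.85/0.551900 − 414/0.364816 = 6220.06 − 1134.82 = 5085.24 kPa
ΔP = 5085.24 − 5683.53 = -598.3 kPa

ΔP ≈ -598.3 kPa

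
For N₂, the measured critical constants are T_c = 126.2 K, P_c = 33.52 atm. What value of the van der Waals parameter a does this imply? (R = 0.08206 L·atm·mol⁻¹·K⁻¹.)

a ≈ 1.350 L²·atm/mol²

From T_c = 8a/(27Rb) and P_c = a/(27b²): a = 27 R² T_c²/(64 P_c).
a = 27×(0.08206)²×(126.2)²/(64×33.52) = 2895.6/2145.3 = 1.350 L²·atm/mol²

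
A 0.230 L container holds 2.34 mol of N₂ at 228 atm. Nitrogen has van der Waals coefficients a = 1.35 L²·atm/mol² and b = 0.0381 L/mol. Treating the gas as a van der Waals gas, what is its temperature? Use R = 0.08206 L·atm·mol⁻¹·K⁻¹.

T = (P + a n²/V²)(V − nb)/(nR)
P + a n²/V² = 228 + (1.35)(2.34)²/(0.230)² = 367.74 atm
V − nb = 0.230 − (2.34)(0.0381) = 0.14085 L
T = (367.74)(0.14085)/((2.34)(0.08206)) = 269.7 K

T ≈ 269.7 K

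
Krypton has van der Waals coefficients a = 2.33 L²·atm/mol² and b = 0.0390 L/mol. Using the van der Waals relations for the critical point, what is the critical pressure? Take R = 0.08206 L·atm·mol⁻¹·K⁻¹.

For a van der Waals gas, P_c = a/(27b²).
P_c = 2.33/(27×(0.0390)²) = 2.33/0.041067 = 56.74 atm

P_c ≈ 56.74 atm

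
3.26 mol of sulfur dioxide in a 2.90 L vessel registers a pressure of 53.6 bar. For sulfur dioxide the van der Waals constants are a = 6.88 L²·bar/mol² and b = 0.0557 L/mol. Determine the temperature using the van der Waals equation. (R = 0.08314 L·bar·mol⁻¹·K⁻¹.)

T = (P + a n²/V²)(V − nb)/(nR)
P + a n²/V² = 53.6 + (6.88)(3.26)²/(2.90)² = 62.294 bar
V − nb = 2.90 − (3.26)(0.0557) = 2.7184 L
T = (62.294)(2.7184)/((3.26)(0.08314)) = 624.8 K

T ≈ 624.8 K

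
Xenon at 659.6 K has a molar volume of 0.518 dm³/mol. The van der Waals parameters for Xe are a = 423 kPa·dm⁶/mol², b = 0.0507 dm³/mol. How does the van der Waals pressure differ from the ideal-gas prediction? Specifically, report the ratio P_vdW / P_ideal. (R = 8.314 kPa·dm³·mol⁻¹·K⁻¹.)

P_vdW / P_ideal ≈ 0.9596

Ideal: P_ideal = RT/V_m = (8.314)(659.6)/0.518 = 10586.7 kPa
vdW: P = RT/(V_m − b) − a/V_m² = 5483.91/0.467300 − 423/0.268324 = 11735.3 − 1576.45 = 10158.9 kPa
Ratio = 10158.9/10586.7 = 0.9596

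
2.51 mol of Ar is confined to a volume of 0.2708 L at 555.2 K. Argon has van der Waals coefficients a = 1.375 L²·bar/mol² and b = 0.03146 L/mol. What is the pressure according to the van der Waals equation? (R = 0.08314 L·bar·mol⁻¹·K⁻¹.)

P = nRT/(V − nb) − a n²/V²
nRT/(V − nb) = (2.51)(0.08314)(555.2)/(0.2708 − 2.51×0.03146) = 115.86/0.19184 = 603.94 bar
a n²/V² = (1.375)(2.51)²/(0.2708)² = 118.13 bar
P = 603.94 − 118.13 = 485.8 bar

P ≈ 485.8 bar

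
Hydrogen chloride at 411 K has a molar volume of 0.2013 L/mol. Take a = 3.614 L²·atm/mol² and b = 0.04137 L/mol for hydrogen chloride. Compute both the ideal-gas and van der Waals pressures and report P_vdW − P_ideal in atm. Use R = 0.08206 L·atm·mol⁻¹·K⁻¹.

Ideal: P_ideal = RT/V_m = (0.08206)(411)/0.2013 = 167.544 atm
vdW: P = RT/(V_m − b) − a/V_m² = 33.7267/0.159930 − 3.614/0.0405217 = 210.884 − 89.1868 = 121.697 atm
ΔP = 121.697 − 167.544 = -45.85 atm

ΔP ≈ -45.85 atm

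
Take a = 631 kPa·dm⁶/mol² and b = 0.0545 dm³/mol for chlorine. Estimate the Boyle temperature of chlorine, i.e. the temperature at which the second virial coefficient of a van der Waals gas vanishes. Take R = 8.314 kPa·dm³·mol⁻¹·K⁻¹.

T_B ≈ 1393 K

For a van der Waals gas the second virial coefficient B₂ = b − a/(RT) vanishes at T_B = a/(Rb).
T_B = 631/(8.314×0.0545) = 631/0.45311 = 1393 K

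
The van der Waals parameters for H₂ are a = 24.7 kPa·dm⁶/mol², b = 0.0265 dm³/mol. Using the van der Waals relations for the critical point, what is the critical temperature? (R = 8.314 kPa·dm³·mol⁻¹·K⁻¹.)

For a van der Waals gas, T_c = 8a/(27Rb).
T_c = 8×24.7/(27×8.314×0.0265) = 197.60/5.9487 = 33.22 K

T_c ≈ 33.22 K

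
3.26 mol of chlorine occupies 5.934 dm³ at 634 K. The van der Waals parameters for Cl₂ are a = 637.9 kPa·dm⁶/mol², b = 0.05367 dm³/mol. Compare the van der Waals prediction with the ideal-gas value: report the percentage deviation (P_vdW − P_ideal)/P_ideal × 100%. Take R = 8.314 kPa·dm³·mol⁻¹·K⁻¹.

Ideal: P_ideal = nRT/V = (3.26)(8.314)(634)/5.934 = 2895.81 kPa
vdW: P = nRT/(V − nb) − a n²/V² = 17183.7/5.75904 − 6779.35/35.2124 = 2983.78 − 192.527 = 2791.25 kPa
% deviation = (2791.25 − 2895.81)/2895.81 × 100% = -3.61%

-3.61 %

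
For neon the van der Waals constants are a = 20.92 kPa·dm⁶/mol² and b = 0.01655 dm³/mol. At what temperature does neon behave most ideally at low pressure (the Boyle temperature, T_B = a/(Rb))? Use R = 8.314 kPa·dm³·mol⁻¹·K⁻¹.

T_B ≈ 152.0 K

For a van der Waals gas the second virial coefficient B₂ = b − a/(RT) vanishes at T_B = a/(Rb).
T_B = 20.92/(8.314×0.01655) = 20.92/0.13760 = 152.0 K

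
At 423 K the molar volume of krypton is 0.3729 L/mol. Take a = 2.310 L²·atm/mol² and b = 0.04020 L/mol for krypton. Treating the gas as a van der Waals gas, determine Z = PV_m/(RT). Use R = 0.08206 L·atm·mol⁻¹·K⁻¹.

P = RT/(V_m − b) − a/V_m² = (0.08206)(423)/(0.3729 − 0.04020) − 2.310/(0.3729)²
  = 34.711/0.33270 − 16.612 = 104.33 − 16.612 = 87.72 atm
Z = PV_m/(RT) = (87.72)(0.3729)/((0.08206)(423)) = 32.711/34.711 = 0.9424

Z ≈ 0.9424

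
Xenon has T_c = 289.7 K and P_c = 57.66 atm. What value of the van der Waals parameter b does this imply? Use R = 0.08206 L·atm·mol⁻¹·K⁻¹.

b ≈ 0.05154 L/mol

From T_c = 8a/(27Rb) and P_c = a/(27b²): b = R T_c/(8 P_c).
b = (0.08206)(289.7)/(8×57.66) = 23.773/461.28 = 0.05154 L/mol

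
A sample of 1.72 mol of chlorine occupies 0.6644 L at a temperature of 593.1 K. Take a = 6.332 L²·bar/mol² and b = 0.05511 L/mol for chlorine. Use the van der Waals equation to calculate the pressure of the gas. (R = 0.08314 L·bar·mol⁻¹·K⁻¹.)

P ≈ 106.5 bar

P = nRT/(V − nb) − a n²/V²
nRT/(V − nb) = (1.72)(0.08314)(593.1)/(0.6644 − 1.72×0.05511) = 84.814/0.56961 = 148.90 bar
a n²/V² = (6.332)(1.72)²/(0.6644)² = 42.436 bar
P = 148.90 − 42.436 = 106.5 bar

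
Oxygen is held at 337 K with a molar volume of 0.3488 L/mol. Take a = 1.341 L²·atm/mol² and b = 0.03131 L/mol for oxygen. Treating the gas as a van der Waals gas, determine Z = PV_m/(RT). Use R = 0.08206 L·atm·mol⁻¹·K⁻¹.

P = RT/(V_m − b) − a/V_m² = (0.08206)(337)/(0.3488 − 0.03131) − 1.341/(0.3488)²
  = 27.654/0.31749 − 11.022 = 87.102 − 11.022 = 76.080 atm
Z = PV_m/(RT) = (76.080)(0.3488)/((0.08206)(337)) = 26.537/27.654 = 0.9596

Z ≈ 0.9596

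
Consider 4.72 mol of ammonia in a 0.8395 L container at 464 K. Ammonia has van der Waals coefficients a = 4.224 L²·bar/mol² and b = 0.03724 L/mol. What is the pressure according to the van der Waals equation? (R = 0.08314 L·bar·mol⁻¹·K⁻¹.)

P = nRT/(V − nb) − a n²/V²
nRT/(V − nb) = (4.72)(0.08314)(464)/(0.8395 − 4.72×0.03724) = 182.08/0.66373 = 274.33 bar
a n²/V² = (4.224)(4.72)²/(0.8395)² = 133.53 bar
P = 274.33 − 133.53 = 140.8 bar

P ≈ 140.8 bar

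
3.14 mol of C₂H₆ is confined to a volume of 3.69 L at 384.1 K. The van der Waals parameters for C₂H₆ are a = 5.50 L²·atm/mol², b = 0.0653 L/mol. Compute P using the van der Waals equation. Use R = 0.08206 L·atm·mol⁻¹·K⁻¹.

P = nRT/(V − nb) − a n²/V²
nRT/(V − nb) = (3.14)(0.08206)(384.1)/(3.69 − 3.14×0.0653) = 98.970/3.4850 = 28.399 atm
a n²/V² = (5.50)(3.14)²/(3.69)² = 3.9826 atm
P = 28.399 − 3.9826 = 24.42 atm

P ≈ 24.42 atm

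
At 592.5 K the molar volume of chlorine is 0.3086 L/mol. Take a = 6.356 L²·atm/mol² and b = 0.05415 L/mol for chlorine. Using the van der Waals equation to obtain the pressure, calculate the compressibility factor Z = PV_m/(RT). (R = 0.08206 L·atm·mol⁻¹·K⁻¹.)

Z ≈ 0.7892

P = RT/(V_m − b) − a/V_m² = (0.08206)(592.5)/(0.3086 − 0.05415) − 6.356/(0.3086)²
  = 48.621/0.25445 − 66.741 = 191.08 − 66.741 = 124.34 atm
Z = PV_m/(RT) = (124.34)(0.3086)/((0.08206)(592.5)) = 38.371/48.621 = 0.7892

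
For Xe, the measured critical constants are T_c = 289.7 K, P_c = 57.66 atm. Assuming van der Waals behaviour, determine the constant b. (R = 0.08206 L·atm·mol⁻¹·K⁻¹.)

b ≈ 0.05154 L/mol

From T_c = 8a/(27Rb) and P_c = a/(27b²): b = R T_c/(8 P_c).
b = (0.08206)(289.7)/(8×57.66) = 23.773/461.28 = 0.05154 L/mol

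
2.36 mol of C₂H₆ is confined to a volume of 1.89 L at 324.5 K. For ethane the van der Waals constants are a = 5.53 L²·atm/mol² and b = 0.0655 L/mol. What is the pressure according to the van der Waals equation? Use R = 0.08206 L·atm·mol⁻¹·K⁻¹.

P = nRT/(V − nb) − a n²/V²
nRT/(V − nb) = (2.36)(0.08206)(324.5)/(1.89 − 2.36×0.0655) = 62.843/1.7354 = 36.212 atm
a n²/V² = (5.53)(2.36)²/(1.89)² = 8.6223 atm
P = 36.212 − 8.6223 = 27.59 atm

P ≈ 27.59 atm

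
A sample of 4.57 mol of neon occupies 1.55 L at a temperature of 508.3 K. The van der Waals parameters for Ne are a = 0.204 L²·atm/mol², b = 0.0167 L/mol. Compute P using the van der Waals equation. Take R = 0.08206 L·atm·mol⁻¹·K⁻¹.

P = nRT/(V − nb) − a n²/V²
nRT/(V − nb) = (4.57)(0.08206)(508.3)/(1.55 − 4.57×0.0167) = 190.62/1.4737 = 129.35 atm
a n²/V² = (0.204)(4.57)²/(1.55)² = 1.7734 atm
P = 129.35 − 1.7734 = 127.6 atm

P ≈ 127.6 atm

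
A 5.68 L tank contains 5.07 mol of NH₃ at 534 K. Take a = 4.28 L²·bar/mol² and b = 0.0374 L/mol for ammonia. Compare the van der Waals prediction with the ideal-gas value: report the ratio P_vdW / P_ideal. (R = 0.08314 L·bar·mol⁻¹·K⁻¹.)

Ideal: P_ideal = nRT/V = (5.07)(0.08314)(534)/5.68 = 39.6288 bar
vdW: P = nRT/(V − nb) − a n²/V² = 225.092/5.49038 − 110.017/32.2624 = 40.9975 − 3.41007 = 37.5874 bar
Ratio = 37.5874/39.6288 = 0.9485

P_vdW / P_ideal ≈ 0.9485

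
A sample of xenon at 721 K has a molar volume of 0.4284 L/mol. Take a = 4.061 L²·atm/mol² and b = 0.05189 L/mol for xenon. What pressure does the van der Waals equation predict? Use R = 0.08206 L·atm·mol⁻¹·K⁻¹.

P ≈ 135.0 atm

P = RT/(V_m − b) − a/V_m²
RT/(V_m − b) = (0.08206)(721)/(0.4284 − 0.05189) = 59.165/0.37651 = 157.14 atm
a/V_m² = 4.061/(0.4284)² = 22.128 atm
P = 157.14 − 22.128 = 135.0 atm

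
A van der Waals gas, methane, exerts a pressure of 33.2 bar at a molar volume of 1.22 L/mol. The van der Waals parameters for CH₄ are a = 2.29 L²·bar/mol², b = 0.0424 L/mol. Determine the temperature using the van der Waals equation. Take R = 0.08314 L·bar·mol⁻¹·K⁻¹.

T ≈ 492.0 K

T = (P + a/V_m²)(V_m − b)/R
P + a/V_m² = 33.2 + 2.29/(1.22)² = 34.739 bar
V_m − b = 1.22 − 0.0424 = 1.1776 L/mol
T = (34.739)(1.1776)/0.08314 = 492.0 K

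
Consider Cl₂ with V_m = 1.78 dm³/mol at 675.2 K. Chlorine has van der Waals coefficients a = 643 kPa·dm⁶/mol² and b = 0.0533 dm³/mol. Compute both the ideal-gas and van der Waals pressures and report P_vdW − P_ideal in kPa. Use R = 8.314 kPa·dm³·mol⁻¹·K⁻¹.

ΔP ≈ -105.6 kPa

Ideal: P_ideal = RT/V_m = (8.314)(675.2)/1.78 = 3153.72 kPa
vdW: P = RT/(V_m − b) − a/V_m² = 5613.61/1.72670 − 643/3.16840 = 3251.06 − 202.942 = 3048.12 kPa
ΔP = 3048.12 − 3153.72 = -105.6 kPa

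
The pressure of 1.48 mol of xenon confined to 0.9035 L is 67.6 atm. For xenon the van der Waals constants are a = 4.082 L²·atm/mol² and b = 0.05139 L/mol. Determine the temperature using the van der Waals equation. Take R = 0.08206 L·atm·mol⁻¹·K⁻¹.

T ≈ 535.2 K

T = (P + a n²/V²)(V − nb)/(nR)
P + a n²/V² = 67.6 + (4.082)(1.48)²/(0.9035)² = 78.553 atm
V − nb = 0.9035 − (1.48)(0.05139) = 0.82744 L
T = (78.553)(0.82744)/((1.48)(0.08206)) = 535.2 K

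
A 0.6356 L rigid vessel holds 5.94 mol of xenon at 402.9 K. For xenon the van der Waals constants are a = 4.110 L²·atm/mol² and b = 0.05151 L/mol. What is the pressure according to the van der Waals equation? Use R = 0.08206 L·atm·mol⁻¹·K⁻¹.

P = nRT/(V − nb) − a n²/V²
nRT/(V − nb) = (5.94)(0.08206)(402.9)/(0.6356 − 5.94×0.05151) = 196.39/0.32963 = 595.79 atm
a n²/V² = (4.110)(5.94)²/(0.6356)² = 358.96 atm
P = 595.79 − 358.96 = 236.8 atm

P ≈ 236.8 atm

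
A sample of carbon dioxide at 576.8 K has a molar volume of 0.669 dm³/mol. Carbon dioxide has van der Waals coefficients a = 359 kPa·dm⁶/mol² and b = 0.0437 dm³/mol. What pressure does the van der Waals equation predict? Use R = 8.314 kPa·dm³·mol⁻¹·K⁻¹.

P = RT/(V_m − b) − a/V_m²
RT/(V_m − b) = (8.314)(576.8)/(0.669 − 0.0437) = 4795.5/0.62530 = 7669.1 kPa
a/V_m² = 359/(0.669)² = 802.13 kPa
P = 7669.1 − 802.13 = 6867 kPa

P ≈ 6867 kPa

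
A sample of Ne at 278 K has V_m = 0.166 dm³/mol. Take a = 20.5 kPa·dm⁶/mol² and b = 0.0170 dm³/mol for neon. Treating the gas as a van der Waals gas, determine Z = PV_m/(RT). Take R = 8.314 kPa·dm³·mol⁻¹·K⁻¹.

P = RT/(V_m − b) − a/V_m² = (8.314)(278)/(0.166 − 0.0170) − 20.5/(0.166)²
  = 2311.3/0.14900 − 743.94 = 15512 − 743.94 = 14768 kPa
Z = PV_m/(RT) = (14768)(0.166)/((8.314)(278)) = 2451.5/2311.3 = 1.061

Z ≈ 1.061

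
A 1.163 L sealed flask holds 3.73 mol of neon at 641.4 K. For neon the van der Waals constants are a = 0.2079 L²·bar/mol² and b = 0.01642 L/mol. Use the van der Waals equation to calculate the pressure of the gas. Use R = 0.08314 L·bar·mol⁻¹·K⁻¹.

P = nRT/(V − nb) − a n²/V²
nRT/(V − nb) = (3.73)(0.08314)(641.4)/(1.163 − 3.73×0.01642) = 198.91/1.1018 = 180.53 bar
a n²/V² = (0.2079)(3.73)²/(1.163)² = 2.1385 bar
P = 180.53 − 2.1385 = 178.4 bar

P ≈ 178.4 bar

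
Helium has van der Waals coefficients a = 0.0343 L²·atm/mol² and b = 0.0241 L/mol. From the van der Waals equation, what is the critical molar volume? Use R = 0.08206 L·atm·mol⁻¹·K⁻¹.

For a van der Waals gas, V_m,c = 3b.
V_m,c = 3×0.0241 = 0.07230 L/mol

V_m,c ≈ 0.07230 L/mol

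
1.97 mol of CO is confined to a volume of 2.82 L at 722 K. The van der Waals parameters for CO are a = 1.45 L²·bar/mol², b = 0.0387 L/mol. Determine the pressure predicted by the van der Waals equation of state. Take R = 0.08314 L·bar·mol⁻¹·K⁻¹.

P = nRT/(V − nb) − a n²/V²
nRT/(V − nb) = (1.97)(0.08314)(722)/(2.82 − 1.97×0.0387) = 118.25/2.7438 = 43.097 bar
a n²/V² = (1.45)(1.97)²/(2.82)² = 0.70762 bar
P = 43.097 − 0.70762 = 42.39 bar

P ≈ 42.39 bar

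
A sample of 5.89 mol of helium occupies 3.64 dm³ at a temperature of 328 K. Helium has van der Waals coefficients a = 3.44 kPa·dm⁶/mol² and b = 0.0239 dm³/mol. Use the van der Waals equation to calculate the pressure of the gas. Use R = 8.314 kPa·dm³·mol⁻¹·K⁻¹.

P ≈ 4581 kPa

P = nRT/(V − nb) − a n²/V²
nRT/(V − nb) = (5.89)(8.314)(328)/(3.64 − 5.89×0.0239) = 16062/3.4992 = 4590.2 kPa
a n²/V² = (3.44)(5.89)²/(3.64)² = 9.0071 kPa
P = 4590.2 − 9.0071 = 4581 kPa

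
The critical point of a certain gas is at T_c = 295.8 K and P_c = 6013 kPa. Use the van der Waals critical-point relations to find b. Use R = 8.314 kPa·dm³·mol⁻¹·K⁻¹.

b ≈ 0.05112 dm³/mol

From T_c = 8a/(27Rb) and P_c = a/(27b²): b = R T_c/(8 P_c).
b = (8.314)(295.8)/(8×6013) = 2459.3/48104 = 0.05112 dm³/mol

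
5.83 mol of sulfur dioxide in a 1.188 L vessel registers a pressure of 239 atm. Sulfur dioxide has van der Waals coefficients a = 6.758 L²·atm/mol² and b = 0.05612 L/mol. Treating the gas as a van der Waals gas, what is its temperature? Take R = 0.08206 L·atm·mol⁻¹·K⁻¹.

T = (P + a n²/V²)(V − nb)/(nR)
P + a n²/V² = 239 + (6.758)(5.83)²/(1.188)² = 401.75 atm
V − nb = 1.188 − (5.83)(0.05612) = 0.86082 L
T = (401.75)(0.86082)/((5.83)(0.08206)) = 722.9 K

T ≈ 722.9 K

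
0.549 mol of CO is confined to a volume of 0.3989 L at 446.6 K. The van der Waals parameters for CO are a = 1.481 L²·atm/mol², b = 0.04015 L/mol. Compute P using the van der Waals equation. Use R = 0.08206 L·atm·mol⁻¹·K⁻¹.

P = nRT/(V − nb) − a n²/V²
nRT/(V − nb) = (0.549)(0.08206)(446.6)/(0.3989 − 0.549×0.04015) = 20.120/0.37686 = 53.389 atm
a n²/V² = (1.481)(0.549)²/(0.3989)² = 2.8053 atm
P = 53.389 − 2.8053 = 50.58 atm

P ≈ 50.58 atm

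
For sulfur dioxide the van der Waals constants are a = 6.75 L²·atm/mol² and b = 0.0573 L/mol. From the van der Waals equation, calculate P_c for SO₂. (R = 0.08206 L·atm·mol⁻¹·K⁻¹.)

For a van der Waals gas, P_c = a/(27b²).
P_c = 6.75/(27×(0.0573)²) = 6.75/0.088649 = 76.14 atm

P_c ≈ 76.14 atm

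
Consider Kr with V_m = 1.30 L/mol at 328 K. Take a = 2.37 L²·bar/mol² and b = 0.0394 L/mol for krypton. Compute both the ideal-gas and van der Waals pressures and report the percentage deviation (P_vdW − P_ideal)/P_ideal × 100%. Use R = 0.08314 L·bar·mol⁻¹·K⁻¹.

Ideal: P_ideal = RT/V_m = (0.08314)(328)/1.30 = 20.9769 bar
vdW: P = RT/(V_m − b) − a/V_m² = 27.2699/1.26060 − 2.37/1.69000 = 21.6325 − 1.40237 = 20.2301 bar
% deviation = (20.2301 − 20.9769)/20.9769 × 100% = -3.56%

-3.56 %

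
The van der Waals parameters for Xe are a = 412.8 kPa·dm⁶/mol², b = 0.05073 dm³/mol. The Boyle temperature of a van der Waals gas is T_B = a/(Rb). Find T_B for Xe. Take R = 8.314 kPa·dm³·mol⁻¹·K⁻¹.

For a van der Waals gas the second virial coefficient B₂ = b − a/(RT) vanishes at T_B = a/(Rb).
T_B = 412.8/(8.314×0.05073) = 412.8/0.42177 = 978.7 K

T_B ≈ 978.7 K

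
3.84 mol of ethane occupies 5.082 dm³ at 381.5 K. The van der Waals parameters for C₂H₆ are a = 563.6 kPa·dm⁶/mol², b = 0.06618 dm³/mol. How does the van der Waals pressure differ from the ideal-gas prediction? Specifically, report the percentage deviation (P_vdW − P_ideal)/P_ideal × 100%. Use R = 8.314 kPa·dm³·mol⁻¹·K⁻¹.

-8.16 %

Ideal: P_ideal = nRT/V = (3.84)(8.314)(381.5)/5.082 = 2396.63 kPa
vdW: P = nRT/(V − nb) − a n²/V² = 12179.7/4.82787 − 8310.62/25.8267 = 2522.79 − 321.784 = 2201.01 kPa
% deviation = (2201.01 − 2396.63)/2396.63 × 100% = -8.16%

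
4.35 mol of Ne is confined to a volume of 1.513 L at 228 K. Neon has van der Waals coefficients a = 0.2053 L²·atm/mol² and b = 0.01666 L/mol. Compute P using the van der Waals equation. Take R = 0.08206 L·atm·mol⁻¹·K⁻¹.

P ≈ 54.80 atm

P = nRT/(V − nb) − a n²/V²
nRT/(V − nb) = (4.35)(0.08206)(228)/(1.513 − 4.35×0.01666) = 81.387/1.4405 = 56.499 atm
a n²/V² = (0.2053)(4.35)²/(1.513)² = 1.6970 atm
P = 56.499 − 1.6970 = 54.80 atm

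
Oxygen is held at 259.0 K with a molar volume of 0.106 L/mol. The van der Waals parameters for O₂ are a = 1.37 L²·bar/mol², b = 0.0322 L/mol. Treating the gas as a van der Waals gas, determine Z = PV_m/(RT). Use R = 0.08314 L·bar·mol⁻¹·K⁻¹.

Z ≈ 0.8361

P = RT/(V_m − b) − a/V_m² = (0.08314)(259.0)/(0.106 − 0.0322) − 1.37/(0.106)²
  = 21.533/0.073800 − 121.93 = 291.78 − 121.93 = 169.85 bar
Z = PV_m/(RT) = (169.85)(0.106)/((0.08314)(259.0)) = 18.004/21.533 = 0.8361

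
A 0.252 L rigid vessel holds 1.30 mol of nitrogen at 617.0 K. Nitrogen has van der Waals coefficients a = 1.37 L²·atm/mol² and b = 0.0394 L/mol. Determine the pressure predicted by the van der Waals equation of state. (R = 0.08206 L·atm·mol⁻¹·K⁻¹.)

P = nRT/(V − nb) − a n²/V²
nRT/(V − nb) = (1.30)(0.08206)(617.0)/(0.252 − 1.30×0.0394) = 65.820/0.20078 = 327.82 atm
a n²/V² = (1.37)(1.30)²/(0.252)² = 36.459 atm
P = 327.82 − 36.459 = 291.4 atm

P ≈ 291.4 atm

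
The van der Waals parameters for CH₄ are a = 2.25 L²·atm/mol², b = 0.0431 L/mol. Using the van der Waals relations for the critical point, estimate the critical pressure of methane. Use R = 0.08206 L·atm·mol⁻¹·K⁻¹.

P_c ≈ 44.86 atm

For a van der Waals gas, P_c = a/(27b²).
P_c = 2.25/(27×(0.0431)²) = 2.25/0.050155 = 44.86 atm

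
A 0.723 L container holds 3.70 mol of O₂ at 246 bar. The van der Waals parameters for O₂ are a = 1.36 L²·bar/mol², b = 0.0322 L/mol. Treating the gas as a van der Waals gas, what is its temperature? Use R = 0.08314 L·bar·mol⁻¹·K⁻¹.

T ≈ 552.8 K

T = (P + a n²/V²)(V − nb)/(nR)
P + a n²/V² = 246 + (1.36)(3.70)²/(0.723)² = 281.62 bar
V − nb = 0.723 − (3.70)(0.0322) = 0.60386 L
T = (281.62)(0.60386)/((3.70)(0.08314)) = 552.8 K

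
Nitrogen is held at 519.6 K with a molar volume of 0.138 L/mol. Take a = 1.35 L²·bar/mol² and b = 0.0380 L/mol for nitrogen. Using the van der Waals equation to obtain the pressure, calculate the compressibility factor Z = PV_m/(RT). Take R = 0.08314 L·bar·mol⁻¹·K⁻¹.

P = RT/(V_m − b) − a/V_m² = (0.08314)(519.6)/(0.138 − 0.0380) − 1.35/(0.138)²
  = 43.200/0.10000 − 70.888 = 432.00 − 70.888 = 361.11 bar
Z = PV_m/(RT) = (361.11)(0.138)/((0.08314)(519.6)) = 49.833/43.200 = 1.154

Z ≈ 1.154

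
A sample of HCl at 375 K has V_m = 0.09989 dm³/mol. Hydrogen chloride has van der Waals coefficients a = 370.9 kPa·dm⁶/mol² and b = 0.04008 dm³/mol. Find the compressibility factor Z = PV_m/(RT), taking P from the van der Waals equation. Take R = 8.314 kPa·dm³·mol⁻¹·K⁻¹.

Z ≈ 0.4792

P = RT/(V_m − b) − a/V_m² = (8.314)(375)/(0.09989 − 0.04008) − 370.9/(0.09989)²
  = 3117.8/0.059810 − 37172 = 52128 − 37172 = 14956 kPa
Z = PV_m/(RT) = (14956)(0.09989)/((8.314)(375)) = 1494.0/3117.8 = 0.4792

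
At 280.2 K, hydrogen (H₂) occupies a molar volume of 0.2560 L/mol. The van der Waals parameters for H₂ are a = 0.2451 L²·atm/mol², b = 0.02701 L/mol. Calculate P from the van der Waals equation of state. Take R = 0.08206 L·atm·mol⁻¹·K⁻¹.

P ≈ 96.67 atm

P = RT/(V_m − b) − a/V_m²
RT/(V_m − b) = (0.08206)(280.2)/(0.2560 − 0.02701) = 22.993/0.22899 = 100.41 atm
a/V_m² = 0.2451/(0.2560)² = 3.7399 atm
P = 100.41 − 3.7399 = 96.67 atm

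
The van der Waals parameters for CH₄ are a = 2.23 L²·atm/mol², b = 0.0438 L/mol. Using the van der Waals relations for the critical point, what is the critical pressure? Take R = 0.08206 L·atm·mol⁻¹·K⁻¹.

For a van der Waals gas, P_c = a/(27b²).
P_c = 2.23/(27×(0.0438)²) = 2.23/0.051798 = 43.05 atm

P_c ≈ 43.05 atm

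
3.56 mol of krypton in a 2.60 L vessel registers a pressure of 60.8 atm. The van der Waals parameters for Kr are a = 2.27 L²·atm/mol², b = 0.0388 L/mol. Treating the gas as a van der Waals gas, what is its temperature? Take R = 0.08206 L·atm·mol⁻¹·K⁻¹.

T = (P + a n²/V²)(V − nb)/(nR)
P + a n²/V² = 60.8 + (2.27)(3.56)²/(2.60)² = 65.056 atm
V − nb = 2.60 − (3.56)(0.0388) = 2.4619 L
T = (65.056)(2.4619)/((3.56)(0.08206)) = 548.2 K

T ≈ 548.2 K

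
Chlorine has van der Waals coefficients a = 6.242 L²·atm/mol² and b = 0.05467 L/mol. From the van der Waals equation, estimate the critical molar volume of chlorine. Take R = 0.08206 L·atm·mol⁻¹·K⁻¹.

For a van der Waals gas, V_m,c = 3b.
V_m,c = 3×0.05467 = 0.1640 L/mol

V_m,c ≈ 0.1640 L/mol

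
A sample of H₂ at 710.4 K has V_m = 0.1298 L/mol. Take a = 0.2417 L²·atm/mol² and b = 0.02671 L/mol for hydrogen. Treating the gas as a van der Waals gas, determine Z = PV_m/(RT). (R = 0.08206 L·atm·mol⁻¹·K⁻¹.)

Z ≈ 1.227

P = RT/(V_m − b) − a/V_m² = (0.08206)(710.4)/(0.1298 − 0.02671) − 0.2417/(0.1298)²
  = 58.295/0.10309 − 14.346 = 565.48 − 14.346 = 551.13 atm
Z = PV_m/(RT) = (551.13)(0.1298)/((0.08206)(710.4)) = 71.537/58.295 = 1.227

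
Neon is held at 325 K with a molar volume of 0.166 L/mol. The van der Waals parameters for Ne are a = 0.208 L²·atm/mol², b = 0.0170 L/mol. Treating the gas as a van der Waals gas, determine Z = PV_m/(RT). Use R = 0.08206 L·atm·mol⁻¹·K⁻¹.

Z ≈ 1.067

P = RT/(V_m − b) − a/V_m² = (0.08206)(325)/(0.166 − 0.0170) − 0.208/(0.166)²
  = 26.670/0.14900 − 7.5483 = 178.99 − 7.5483 = 171.44 atm
Z = PV_m/(RT) = (171.44)(0.166)/((0.08206)(325)) = 28.459/26.670 = 1.067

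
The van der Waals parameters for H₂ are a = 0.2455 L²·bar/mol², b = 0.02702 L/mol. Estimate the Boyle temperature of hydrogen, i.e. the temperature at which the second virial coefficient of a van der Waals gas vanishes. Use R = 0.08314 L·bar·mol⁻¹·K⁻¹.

For a van der Waals gas the second virial coefficient B₂ = b − a/(RT) vanishes at T_B = a/(Rb).
T_B = 0.2455/(0.08314×0.02702) = 0.2455/0.0022464 = 109.3 K

T_B ≈ 109.3 K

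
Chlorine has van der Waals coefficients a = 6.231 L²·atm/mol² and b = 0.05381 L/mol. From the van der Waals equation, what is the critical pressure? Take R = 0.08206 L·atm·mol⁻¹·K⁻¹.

For a van der Waals gas, P_c = a/(27b²).
P_c = 6.231/(27×(0.05381)²) = 6.231/0.078179 = 79.70 atm

P_c ≈ 79.70 atm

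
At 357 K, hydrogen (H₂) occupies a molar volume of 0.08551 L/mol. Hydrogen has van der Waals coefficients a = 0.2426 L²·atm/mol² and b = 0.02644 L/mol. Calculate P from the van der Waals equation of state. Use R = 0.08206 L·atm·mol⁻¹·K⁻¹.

P ≈ 462.8 atm

P = RT/(V_m − b) − a/V_m²
RT/(V_m − b) = (0.08206)(357)/(0.08551 − 0.02644) = 29.295/0.059070 = 495.94 atm
a/V_m² = 0.2426/(0.08551)² = 33.179 atm
P = 495.94 − 33.179 = 462.8 atm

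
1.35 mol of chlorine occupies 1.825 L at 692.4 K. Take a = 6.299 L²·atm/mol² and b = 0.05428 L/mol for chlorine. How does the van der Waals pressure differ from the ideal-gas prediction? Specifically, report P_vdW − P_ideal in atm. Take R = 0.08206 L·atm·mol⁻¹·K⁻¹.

Ideal: P_ideal = nRT/V = (1.35)(0.08206)(692.4)/1.825 = 42.0300 atm
vdW: P = nRT/(V − nb) − a n²/V² = 76.7048/1.75172 − 11.4799/3.33063 = 43.7883 − 3.44677 = 40.3415 atm
ΔP = 40.3415 − 42.0300 = -1.689 atm

ΔP ≈ -1.689 atm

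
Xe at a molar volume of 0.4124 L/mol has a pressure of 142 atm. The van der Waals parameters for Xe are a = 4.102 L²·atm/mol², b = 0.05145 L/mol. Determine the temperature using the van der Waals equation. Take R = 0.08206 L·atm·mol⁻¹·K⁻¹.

T ≈ 730.7 K

T = (P + a/V_m²)(V_m − b)/R
P + a/V_m² = 142 + 4.102/(0.4124)² = 166.12 atm
V_m − b = 0.4124 − 0.05145 = 0.36095 L/mol
T = (166.12)(0.36095)/0.08206 = 730.7 K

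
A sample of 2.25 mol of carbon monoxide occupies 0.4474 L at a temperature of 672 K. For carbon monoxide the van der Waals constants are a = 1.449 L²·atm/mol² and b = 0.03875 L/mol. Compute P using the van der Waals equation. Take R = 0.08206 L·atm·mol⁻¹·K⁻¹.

P = nRT/(V − nb) − a n²/V²
nRT/(V − nb) = (2.25)(0.08206)(672)/(0.4474 − 2.25×0.03875) = 124.07/0.36021 = 344.44 atm
a n²/V² = (1.449)(2.25)²/(0.4474)² = 36.647 atm
P = 344.44 − 36.647 = 307.8 atm

P ≈ 307.8 atm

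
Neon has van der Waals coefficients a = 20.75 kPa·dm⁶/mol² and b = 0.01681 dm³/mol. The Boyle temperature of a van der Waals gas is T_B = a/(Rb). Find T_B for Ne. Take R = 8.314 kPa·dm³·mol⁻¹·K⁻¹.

T_B ≈ 148.5 K

For a van der Waals gas the second virial coefficient B₂ = b − a/(RT) vanishes at T_B = a/(Rb).
T_B = 20.75/(8.314×0.01681) = 20.75/0.13976 = 148.5 K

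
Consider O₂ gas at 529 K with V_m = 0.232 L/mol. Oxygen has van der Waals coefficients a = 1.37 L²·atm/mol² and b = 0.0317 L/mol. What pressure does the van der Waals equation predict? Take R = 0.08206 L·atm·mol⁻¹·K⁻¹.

P = RT/(V_m − b) − a/V_m²
RT/(V_m − b) = (0.08206)(529)/(0.232 − 0.0317) = 43.410/0.20030 = 216.72 atm
a/V_m² = 1.37/(0.232)² = 25.453 atm
P = 216.72 − 25.453 = 191.3 atm

P ≈ 191.3 atm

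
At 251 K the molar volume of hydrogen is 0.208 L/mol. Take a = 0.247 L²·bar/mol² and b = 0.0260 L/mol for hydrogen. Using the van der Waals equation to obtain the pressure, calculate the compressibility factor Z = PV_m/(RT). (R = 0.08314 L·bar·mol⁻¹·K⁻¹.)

P = RT/(V_m − b) − a/V_m² = (0.08314)(251)/(0.208 − 0.0260) − 0.247/(0.208)²
  = 20.868/0.18200 − 5.7091 = 114.66 − 5.7091 = 108.95 bar
Z = PV_m/(RT) = (108.95)(0.208)/((0.08314)(251)) = 22.662/20.868 = 1.086

Z ≈ 1.086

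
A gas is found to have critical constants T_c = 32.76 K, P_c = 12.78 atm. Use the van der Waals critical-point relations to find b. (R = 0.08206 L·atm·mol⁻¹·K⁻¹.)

From T_c = 8a/(27Rb) and P_c = a/(27b²): b = R T_c/(8 P_c).
b = (0.08206)(32.76)/(8×12.78) = 2.6883/102.24 = 0.02629 L/mol

b ≈ 0.02629 L/mol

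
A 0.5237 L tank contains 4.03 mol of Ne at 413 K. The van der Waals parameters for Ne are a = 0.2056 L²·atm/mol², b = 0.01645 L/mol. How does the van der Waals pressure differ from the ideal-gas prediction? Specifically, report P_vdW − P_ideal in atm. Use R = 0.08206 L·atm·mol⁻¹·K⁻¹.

ΔP ≈ 25.62 atm

Ideal: P_ideal = nRT/V = (4.03)(0.08206)(413)/0.5237 = 260.798 atm
vdW: P = nRT/(V − nb) − a n²/V² = 136.580/0.457407 − 3.33913/0.274262 = 298.596 − 12.1750 = 286.421 atm
ΔP = 286.421 − 260.798 = 25.62 atm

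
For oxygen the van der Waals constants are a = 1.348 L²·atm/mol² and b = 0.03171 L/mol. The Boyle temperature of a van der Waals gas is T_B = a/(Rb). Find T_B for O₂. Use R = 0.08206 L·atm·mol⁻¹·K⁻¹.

For a van der Waals gas the second virial coefficient B₂ = b − a/(RT) vanishes at T_B = a/(Rb).
T_B = 1.348/(0.08206×0.03171) = 1.348/0.0026021 = 518.0 K

T_B ≈ 518.0 K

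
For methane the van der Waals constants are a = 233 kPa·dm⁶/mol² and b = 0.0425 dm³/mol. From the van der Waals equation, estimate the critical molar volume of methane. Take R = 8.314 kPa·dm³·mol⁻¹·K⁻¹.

For a van der Waals gas, V_m,c = 3b.
V_m,c = 3×0.0425 = 0.1275 dm³/mol

V_m,c ≈ 0.1275 dm³/mol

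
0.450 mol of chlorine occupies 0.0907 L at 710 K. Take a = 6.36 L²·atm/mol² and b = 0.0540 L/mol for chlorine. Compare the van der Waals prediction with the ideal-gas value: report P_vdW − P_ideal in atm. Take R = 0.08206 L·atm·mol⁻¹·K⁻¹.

ΔP ≈ -50.77 atm

Ideal: P_ideal = nRT/V = (0.450)(0.08206)(710)/0.0907 = 289.065 atm
vdW: P = nRT/(V − nb) − a n²/V² = 26.2182/0.0664000 − 1.28790/0.00822649 = 394.852 − 156.555 = 238.297 atm
ΔP = 238.297 − 289.065 = -50.77 atm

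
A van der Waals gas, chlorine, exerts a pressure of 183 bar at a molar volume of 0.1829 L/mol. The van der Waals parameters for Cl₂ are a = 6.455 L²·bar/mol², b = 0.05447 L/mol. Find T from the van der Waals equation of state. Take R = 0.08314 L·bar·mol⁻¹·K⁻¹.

T ≈ 580.8 K

T = (P + a/V_m²)(V_m − b)/R
P + a/V_m² = 183 + 6.455/(0.1829)² = 375.96 bar
V_m − b = 0.1829 − 0.05447 = 0.12843 L/mol
T = (375.96)(0.12843)/0.08314 = 580.8 K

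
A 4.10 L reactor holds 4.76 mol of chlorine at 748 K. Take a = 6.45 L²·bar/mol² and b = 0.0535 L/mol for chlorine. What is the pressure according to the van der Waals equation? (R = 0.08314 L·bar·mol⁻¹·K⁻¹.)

P = nRT/(V − nb) − a n²/V²
nRT/(V − nb) = (4.76)(0.08314)(748)/(4.10 − 4.76×0.0535) = 296.02/3.8453 = 76.982 bar
a n²/V² = (6.45)(4.76)²/(4.10)² = 8.6937 bar
P = 76.982 − 8.6937 = 68.29 bar

P ≈ 68.29 bar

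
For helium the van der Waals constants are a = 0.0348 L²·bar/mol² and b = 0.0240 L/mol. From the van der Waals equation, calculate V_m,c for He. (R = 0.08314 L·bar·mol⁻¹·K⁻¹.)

For a van der Waals gas, V_m,c = 3b.
V_m,c = 3×0.0240 = 0.07200 L/mol

V_m,c ≈ 0.07200 L/mol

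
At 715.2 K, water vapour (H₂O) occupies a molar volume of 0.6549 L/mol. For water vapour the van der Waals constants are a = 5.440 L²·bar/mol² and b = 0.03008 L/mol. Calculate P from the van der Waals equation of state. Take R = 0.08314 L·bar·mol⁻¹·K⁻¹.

P ≈ 82.48 bar

P = RT/(V_m − b) − a/V_m²
RT/(V_m − b) = (0.08314)(715.2)/(0.6549 − 0.03008) = 59.462/0.62482 = 95.167 bar
a/V_m² = 5.440/(0.6549)² = 12.684 bar
P = 95.167 − 12.684 = 82.48 bar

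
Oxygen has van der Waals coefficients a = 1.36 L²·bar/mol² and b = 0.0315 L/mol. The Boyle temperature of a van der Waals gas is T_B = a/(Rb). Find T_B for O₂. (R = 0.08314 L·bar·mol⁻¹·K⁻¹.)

T_B ≈ 519.3 K

For a van der Waals gas the second virial coefficient B₂ = b − a/(RT) vanishes at T_B = a/(Rb).
T_B = 1.36/(0.08314×0.0315) = 1.36/0.0026189 = 519.3 K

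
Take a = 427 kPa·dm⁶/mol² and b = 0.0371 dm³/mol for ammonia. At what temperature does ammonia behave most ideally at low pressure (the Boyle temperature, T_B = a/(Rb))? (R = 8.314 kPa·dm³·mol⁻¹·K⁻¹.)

T_B ≈ 1384 K

For a van der Waals gas the second virial coefficient B₂ = b − a/(RT) vanishes at T_B = a/(Rb).
T_B = 427/(8.314×0.0371) = 427/0.30845 = 1384 K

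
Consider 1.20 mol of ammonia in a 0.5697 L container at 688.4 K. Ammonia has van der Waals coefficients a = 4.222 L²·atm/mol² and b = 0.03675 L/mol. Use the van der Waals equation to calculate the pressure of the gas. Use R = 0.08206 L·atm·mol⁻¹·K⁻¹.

P ≈ 110.2 atm

P = nRT/(V − nb) − a n²/V²
nRT/(V − nb) = (1.20)(0.08206)(688.4)/(0.5697 − 1.20×0.03675) = 67.788/0.52560 = 128.97 atm
a n²/V² = (4.222)(1.20)²/(0.5697)² = 18.732 atm
P = 128.97 − 18.732 = 110.2 atm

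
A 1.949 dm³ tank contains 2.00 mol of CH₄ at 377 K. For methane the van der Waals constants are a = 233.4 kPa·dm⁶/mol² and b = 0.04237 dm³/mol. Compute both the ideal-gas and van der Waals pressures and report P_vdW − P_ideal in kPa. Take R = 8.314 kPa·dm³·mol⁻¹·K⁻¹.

ΔP ≈ -99.6 kPa

Ideal: P_ideal = nRT/V = (2.00)(8.314)(377)/1.949 = 3216.40 kPa
vdW: P = nRT/(V − nb) − a n²/V² = 6268.76/1.86426 − 933.600/3.79860 = 3362.60 − 245.775 = 3116.83 kPa
ΔP = 3116.83 − 3216.40 = -99.6 kPa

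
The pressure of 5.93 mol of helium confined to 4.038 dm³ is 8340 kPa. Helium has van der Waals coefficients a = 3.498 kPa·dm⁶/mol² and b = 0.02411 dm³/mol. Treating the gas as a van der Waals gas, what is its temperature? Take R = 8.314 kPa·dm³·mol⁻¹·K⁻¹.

T ≈ 659.5 K

T = (P + a n²/V²)(V − nb)/(nR)
P + a n²/V² = 8340 + (3.498)(5.93)²/(4.038)² = 8347.5 kPa
V − nb = 4.038 − (5.93)(0.02411) = 3.8950 dm³
T = (8347.5)(3.8950)/((5.93)(8.314)) = 659.5 K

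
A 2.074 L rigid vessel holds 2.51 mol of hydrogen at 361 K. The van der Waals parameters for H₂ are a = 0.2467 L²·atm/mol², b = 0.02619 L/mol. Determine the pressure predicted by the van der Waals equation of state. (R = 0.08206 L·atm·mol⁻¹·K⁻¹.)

P = nRT/(V − nb) − a n²/V²
nRT/(V − nb) = (2.51)(0.08206)(361)/(2.074 − 2.51×0.02619) = 74.355/2.0083 = 37.024 atm
a n²/V² = (0.2467)(2.51)²/(2.074)² = 0.36133 atm
P = 37.024 − 0.36133 = 36.66 atm

P ≈ 36.66 atm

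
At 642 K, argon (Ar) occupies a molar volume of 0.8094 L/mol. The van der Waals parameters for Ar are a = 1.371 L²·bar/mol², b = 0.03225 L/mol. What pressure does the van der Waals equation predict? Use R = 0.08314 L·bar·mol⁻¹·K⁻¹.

P = RT/(V_m − b) − a/V_m²
RT/(V_m − b) = (0.08314)(642)/(0.8094 − 0.03225) = 53.376/0.77715 = 68.682 bar
a/V_m² = 1.371/(0.8094)² = 2.0927 bar
P = 68.682 − 2.0927 = 66.59 bar

P ≈ 66.59 bar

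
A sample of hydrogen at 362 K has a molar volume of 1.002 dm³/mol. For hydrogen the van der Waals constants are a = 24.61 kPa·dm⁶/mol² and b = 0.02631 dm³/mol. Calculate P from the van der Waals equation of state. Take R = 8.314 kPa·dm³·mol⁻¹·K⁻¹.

P = RT/(V_m − b) − a/V_m²
RT/(V_m − b) = (8.314)(362)/(1.002 − 0.02631) = 3009.7/0.97569 = 3084.7 kPa
a/V_m² = 24.61/(1.002)² = 24.512 kPa
P = 3084.7 − 24.512 = 3060 kPa

P ≈ 3060 kPa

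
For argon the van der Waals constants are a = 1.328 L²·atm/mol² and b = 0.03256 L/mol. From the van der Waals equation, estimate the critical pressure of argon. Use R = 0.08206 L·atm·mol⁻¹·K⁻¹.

P_c ≈ 46.39 atm

For a van der Waals gas, P_c = a/(27b²).
P_c = 1.328/(27×(0.03256)²) = 1.328/0.028624 = 46.39 atm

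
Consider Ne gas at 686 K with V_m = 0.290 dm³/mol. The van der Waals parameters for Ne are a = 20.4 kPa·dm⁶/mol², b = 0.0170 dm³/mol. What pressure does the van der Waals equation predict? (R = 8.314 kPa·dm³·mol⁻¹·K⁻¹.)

P ≈ 20649 kPa

P = RT/(V_m − b) − a/V_m²
RT/(V_m − b) = (8.314)(686)/(0.290 − 0.0170) = 5703.4/0.27300 = 20892 kPa
a/V_m² = 20.4/(0.290)² = 242.57 kPa
P = 20892 − 242.57 = 20649 kPa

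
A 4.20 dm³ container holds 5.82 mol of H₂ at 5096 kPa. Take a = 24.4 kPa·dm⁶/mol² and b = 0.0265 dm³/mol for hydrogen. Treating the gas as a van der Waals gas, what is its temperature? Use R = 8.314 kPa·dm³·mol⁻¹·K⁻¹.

T ≈ 430.0 K

T = (P + a n²/V²)(V − nb)/(nR)
P + a n²/V² = 5096 + (24.4)(5.82)²/(4.20)² = 5142.9 kPa
V − nb = 4.20 − (5.82)(0.0265) = 4.0458 dm³
T = (5142.9)(4.0458)/((5.82)(8.314)) = 430.0 K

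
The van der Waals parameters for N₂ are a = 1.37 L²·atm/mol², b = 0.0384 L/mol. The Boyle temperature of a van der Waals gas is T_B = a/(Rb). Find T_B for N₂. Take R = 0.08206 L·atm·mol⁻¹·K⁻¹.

For a van der Waals gas the second virial coefficient B₂ = b − a/(RT) vanishes at T_B = a/(Rb).
T_B = 1.37/(0.08206×0.0384) = 1.37/0.0031511 = 434.8 K

T_B ≈ 434.8 K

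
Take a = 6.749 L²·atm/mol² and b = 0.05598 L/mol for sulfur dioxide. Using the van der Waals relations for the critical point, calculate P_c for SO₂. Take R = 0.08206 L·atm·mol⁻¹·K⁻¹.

For a van der Waals gas, P_c = a/(27b²).
P_c = 6.749/(27×(0.05598)²) = 6.749/0.084612 = 79.76 atm

P_c ≈ 79.76 atm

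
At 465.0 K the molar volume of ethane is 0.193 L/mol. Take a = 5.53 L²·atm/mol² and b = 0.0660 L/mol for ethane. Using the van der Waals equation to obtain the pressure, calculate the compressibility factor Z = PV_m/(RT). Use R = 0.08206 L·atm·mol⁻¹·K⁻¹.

Z ≈ 0.7688

P = RT/(V_m − b) − a/V_m² = (0.08206)(465.0)/(0.193 − 0.0660) − 5.53/(0.193)²
  = 38.158/0.12700 − 148.46 = 300.46 − 148.46 = 152.00 atm
Z = PV_m/(RT) = (152.00)(0.193)/((0.08206)(465.0)) = 29.336/38.158 = 0.7688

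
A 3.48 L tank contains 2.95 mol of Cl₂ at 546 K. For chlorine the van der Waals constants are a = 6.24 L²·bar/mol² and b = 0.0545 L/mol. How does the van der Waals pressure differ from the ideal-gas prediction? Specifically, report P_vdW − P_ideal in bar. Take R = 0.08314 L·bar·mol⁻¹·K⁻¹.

Ideal: P_ideal = nRT/V = (2.95)(0.08314)(546)/3.48 = 38.4809 bar
vdW: P = nRT/(V − nb) − a n²/V² = 133.914/3.31923 − 54.3036/12.1104 = 40.3449 − 4.48405 = 35.8609 bar
ΔP = 35.8609 − 38.4809 = -2.620 bar

ΔP ≈ -2.620 bar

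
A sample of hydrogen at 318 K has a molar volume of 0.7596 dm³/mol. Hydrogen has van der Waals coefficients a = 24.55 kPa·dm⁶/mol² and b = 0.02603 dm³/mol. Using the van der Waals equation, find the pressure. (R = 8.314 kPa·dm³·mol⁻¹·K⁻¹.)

P ≈ 3562 kPa

P = RT/(V_m − b) − a/V_m²
RT/(V_m − b) = (8.314)(318)/(0.7596 − 0.02603) = 2643.9/0.73357 = 3604.2 kPa
a/V_m² = 24.55/(0.7596)² = 42.548 kPa
P = 3604.2 − 42.548 = 3562 kPa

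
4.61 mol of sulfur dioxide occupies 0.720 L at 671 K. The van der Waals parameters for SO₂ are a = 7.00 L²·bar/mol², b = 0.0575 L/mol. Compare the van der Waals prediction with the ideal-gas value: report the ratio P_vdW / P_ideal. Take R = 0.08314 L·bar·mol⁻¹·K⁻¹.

Ideal: P_ideal = nRT/V = (4.61)(0.08314)(671)/0.720 = 357.191 bar
vdW: P = nRT/(V − nb) − a n²/V² = 257.178/0.454925 − 148.765/0.518400 = 565.320 − 286.970 = 278.350 bar
Ratio = 278.350/357.191 = 0.7793

P_vdW / P_ideal ≈ 0.7793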